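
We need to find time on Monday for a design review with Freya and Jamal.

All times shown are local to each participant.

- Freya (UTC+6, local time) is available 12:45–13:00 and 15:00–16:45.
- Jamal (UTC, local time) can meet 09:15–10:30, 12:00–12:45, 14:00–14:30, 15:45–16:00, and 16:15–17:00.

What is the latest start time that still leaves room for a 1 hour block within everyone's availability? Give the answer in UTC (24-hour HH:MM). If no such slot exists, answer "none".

09:30

Freya → UTC: 06:45–07:00, 09:00–10:45.
Jamal → UTC: 09:15–10:30, 12:00–12:45, 14:00–14:30, 15:45–16:00, 16:15–17:00.
Freya ∩ Jamal: 09:15–10:30.
Windows ≥ 60 min: 09:15–10:30.
Latest start in the last window 09:15–10:30 is 10:30 − 60 min = 09:30.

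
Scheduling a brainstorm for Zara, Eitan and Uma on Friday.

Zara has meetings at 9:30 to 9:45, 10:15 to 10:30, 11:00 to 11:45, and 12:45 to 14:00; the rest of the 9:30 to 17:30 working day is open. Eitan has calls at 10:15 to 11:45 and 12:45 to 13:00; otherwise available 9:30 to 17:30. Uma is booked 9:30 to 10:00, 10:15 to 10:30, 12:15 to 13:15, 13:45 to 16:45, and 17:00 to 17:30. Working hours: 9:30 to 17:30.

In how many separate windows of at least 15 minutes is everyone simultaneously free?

3

Zara free within 09:30–17:30: 09:45–10:15, 10:30–11:00, 11:45–12:45, 14:00–17:30.
Eitan free within 09:30–17:30: 09:30–10:15, 11:45–12:45, 13:00–17:30.
Uma free within 09:30–17:30: 10:00–10:15, 10:30–12:15, 13:15–13:45, 16:45–17:00.
Zara ∩ Eitan: 09:45–10:15, 11:45–12:45, 14:00–17:30.
Zara ∩ Eitan ∩ Uma: 10:00–10:15, 11:45–12:15, 16:45–17:00.
Windows ≥ 15 min: 10:00–10:15, 11:45–12:15, 16:45–17:00.
That's 3 windows.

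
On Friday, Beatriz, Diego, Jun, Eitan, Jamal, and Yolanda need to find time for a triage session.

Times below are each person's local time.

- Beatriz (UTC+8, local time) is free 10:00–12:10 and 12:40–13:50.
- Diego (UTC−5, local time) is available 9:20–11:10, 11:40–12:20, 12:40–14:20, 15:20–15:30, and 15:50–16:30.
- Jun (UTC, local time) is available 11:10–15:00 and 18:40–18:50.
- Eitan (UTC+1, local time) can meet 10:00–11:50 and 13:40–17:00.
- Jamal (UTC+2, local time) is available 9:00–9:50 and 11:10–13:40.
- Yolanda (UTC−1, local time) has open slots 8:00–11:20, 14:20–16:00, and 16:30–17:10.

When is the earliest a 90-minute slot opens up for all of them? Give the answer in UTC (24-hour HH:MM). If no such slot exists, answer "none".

none

Beatriz → UTC: 02:00–04:10, 04:40–05:50.
Diego → UTC: 14:20–16:10, 16:40–17:20, 17:40–19:20, 20:20–20:30, 20:50–21:30.
Jun → UTC: 11:10–15:00, 18:40–18:50.
Eitan → UTC: 09:00–10:50, 12:40–16:00.
Jamal → UTC: 07:00–07:50, 09:10–11:40.
Yolanda → UTC: 09:00–12:20, 15:20–17:00, 17:30–18:10.
Beatriz ∩ Diego: (none).
Beatriz ∩ Diego ∩ Jun: (none).
Beatriz ∩ Diego ∩ Jun ∩ Eitan: (none).
Beatriz ∩ Diego ∩ Jun ∩ Eitan ∩ Jamal: (none).
Beatriz ∩ Diego ∩ Jun ∩ Eitan ∩ Jamal ∩ Yolanda: (none).
Windows ≥ 90 min: (none).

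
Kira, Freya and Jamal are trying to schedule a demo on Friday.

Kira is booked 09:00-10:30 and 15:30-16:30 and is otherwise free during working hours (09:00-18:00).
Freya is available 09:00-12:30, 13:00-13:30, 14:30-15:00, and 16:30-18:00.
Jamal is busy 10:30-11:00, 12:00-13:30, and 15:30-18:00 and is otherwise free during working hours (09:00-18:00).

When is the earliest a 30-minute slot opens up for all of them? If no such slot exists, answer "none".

11:00

Kira free within 09:00–18:00: 10:30–15:30, 16:30–18:00.
Jamal free within 09:00–18:00: 09:00–10:30, 11:00–12:00, 13:30–15:30.
Kira ∩ Freya: 10:30–12:30, 13:00–13:30, 14:30–15:00, 16:30–18:00.
Kira ∩ Freya ∩ Jamal: 11:00–12:00, 14:30–15:00.
Windows ≥ 30 min: 11:00–12:00, 14:30–15:00.
Earliest such window starts at 11:00.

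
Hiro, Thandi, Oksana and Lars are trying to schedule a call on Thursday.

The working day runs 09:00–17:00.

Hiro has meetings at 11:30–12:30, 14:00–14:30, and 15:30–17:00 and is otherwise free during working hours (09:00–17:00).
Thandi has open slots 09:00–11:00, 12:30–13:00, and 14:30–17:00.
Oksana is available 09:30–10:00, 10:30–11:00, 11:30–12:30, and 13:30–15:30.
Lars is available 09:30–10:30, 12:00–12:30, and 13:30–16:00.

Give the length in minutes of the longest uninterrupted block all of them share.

60 minutes

Hiro free within 09:00–17:00: 09:00–11:30, 12:30–14:00, 14:30–15:30.
Hiro ∩ Thandi: 09:00–11:00, 12:30–13:00, 14:30–15:30.
Hiro ∩ Thandi ∩ Oksana: 09:30–10:00, 10:30–11:00, 14:30–15:30.
Hiro ∩ Thandi ∩ Oksana ∩ Lars: 09:30–10:00, 14:30–15:30.
Common window lengths: 30, 60 min; longest is 60.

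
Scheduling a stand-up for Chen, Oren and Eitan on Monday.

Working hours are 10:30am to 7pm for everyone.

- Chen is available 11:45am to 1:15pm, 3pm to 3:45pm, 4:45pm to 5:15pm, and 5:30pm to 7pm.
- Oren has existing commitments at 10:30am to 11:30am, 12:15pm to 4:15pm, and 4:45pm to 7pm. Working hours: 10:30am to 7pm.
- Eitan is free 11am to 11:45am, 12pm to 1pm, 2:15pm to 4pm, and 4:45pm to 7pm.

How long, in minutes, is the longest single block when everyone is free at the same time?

15 minutes

Oren free within 10:30–19:00: 11:30–12:15, 16:15–16:45.
Chen ∩ Oren: 11:45–12:15.
Chen ∩ Oren ∩ Eitan: 12:00–12:15.
Single common window of 15 minutes.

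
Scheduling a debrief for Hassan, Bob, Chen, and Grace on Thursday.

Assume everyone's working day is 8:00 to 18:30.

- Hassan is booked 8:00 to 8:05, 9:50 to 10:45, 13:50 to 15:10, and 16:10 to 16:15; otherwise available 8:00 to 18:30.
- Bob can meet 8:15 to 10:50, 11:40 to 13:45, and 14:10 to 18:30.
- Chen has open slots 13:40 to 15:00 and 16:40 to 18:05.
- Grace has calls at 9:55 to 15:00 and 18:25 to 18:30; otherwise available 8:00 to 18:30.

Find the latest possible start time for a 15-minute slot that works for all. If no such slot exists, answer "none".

17:50

Hassan free within 08:00–18:30: 08:05–09:50, 10:45–13:50, 15:10–16:10, 16:15–18:30.
Grace free within 08:00–18:30: 08:00–09:55, 15:00–18:25.
Hassan ∩ Bob: 08:15–09:50, 10:45–10:50, 11:40–13:45, 15:10–16:10, 16:15–18:30.
Hassan ∩ Bob ∩ Chen: 13:40–13:45, 16:40–18:05.
Hassan ∩ Bob ∩ Chen ∩ Grace: 16:40–18:05.
Windows ≥ 15 min: 16:40–18:05.
Latest start in the last window 16:40–18:05 is 18:05 − 15 min = 17:50.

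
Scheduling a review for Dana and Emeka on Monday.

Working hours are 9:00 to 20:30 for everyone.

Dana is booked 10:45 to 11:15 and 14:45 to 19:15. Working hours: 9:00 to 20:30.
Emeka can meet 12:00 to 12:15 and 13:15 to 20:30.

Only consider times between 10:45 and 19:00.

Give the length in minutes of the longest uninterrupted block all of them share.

90 minutes

Dana free within 09:00–20:30: 09:00–10:45, 11:15–14:45, 19:15–20:30.
Dana ∩ Emeka: 12:00–12:15, 13:15–14:45, 19:15–20:30.
Restricted to 10:45–19:00: 12:00–12:15, 13:15–14:45.
Common window lengths: 15, 90 min; longest is 90.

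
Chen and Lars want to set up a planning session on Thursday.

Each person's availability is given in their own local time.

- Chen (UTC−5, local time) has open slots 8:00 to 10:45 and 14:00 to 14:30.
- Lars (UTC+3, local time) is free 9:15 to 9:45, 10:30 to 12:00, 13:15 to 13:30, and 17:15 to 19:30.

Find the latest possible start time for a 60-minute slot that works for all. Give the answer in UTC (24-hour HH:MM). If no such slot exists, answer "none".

Chen → UTC: 13:00–15:45, 19:00–19:30.
Lars → UTC: 06:15–06:45, 07:30–09:00, 10:15–10:30, 14:15–16:30.
Chen ∩ Lars: 14:15–15:45.
Windows ≥ 60 min: 14:15–15:45.
Latest start in the last window 14:15–15:45 is 15:45 − 60 min = 14:45.

14:45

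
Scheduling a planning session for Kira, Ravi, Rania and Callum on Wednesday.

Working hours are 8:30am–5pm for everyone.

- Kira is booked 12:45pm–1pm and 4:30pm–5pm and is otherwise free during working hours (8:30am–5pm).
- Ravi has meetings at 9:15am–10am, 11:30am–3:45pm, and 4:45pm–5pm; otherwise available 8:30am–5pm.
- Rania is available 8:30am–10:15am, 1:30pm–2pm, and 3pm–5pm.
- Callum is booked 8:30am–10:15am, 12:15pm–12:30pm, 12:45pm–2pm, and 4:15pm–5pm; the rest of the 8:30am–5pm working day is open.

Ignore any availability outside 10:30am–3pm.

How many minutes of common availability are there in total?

Kira free within 08:30–17:00: 08:30–12:45, 13:00–16:30.
Ravi free within 08:30–17:00: 08:30–09:15, 10:00–11:30, 15:45–16:45.
Callum free within 08:30–17:00: 10:15–12:15, 12:30–12:45, 14:00–16:15.
Kira ∩ Ravi: 08:30–09:15, 10:00–11:30, 15:45–16:30.
Kira ∩ Ravi ∩ Rania: 08:30–09:15, 10:00–10:15, 15:45–16:30.
Kira ∩ Ravi ∩ Rania ∩ Callum: 15:45–16:15.
Restricted to 10:30–15:00: (none).
Total common minutes: 0.

0 minutes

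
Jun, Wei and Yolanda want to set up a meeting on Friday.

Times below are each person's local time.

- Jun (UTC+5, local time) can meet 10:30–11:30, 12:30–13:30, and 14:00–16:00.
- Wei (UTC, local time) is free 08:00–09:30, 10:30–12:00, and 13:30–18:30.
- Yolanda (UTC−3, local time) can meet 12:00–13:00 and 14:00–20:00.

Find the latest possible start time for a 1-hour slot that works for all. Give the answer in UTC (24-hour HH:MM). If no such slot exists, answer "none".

Jun → UTC: 05:30–06:30, 07:30–08:30, 09:00–11:00.
Wei → UTC: 08:00–09:30, 10:30–12:00, 13:30–18:30.
Yolanda → UTC: 15:00–16:00, 17:00–23:00.
Jun ∩ Wei: 08:00–08:30, 09:00–09:30, 10:30–11:00.
Jun ∩ Wei ∩ Yolanda: (none).
Windows ≥ 60 min: (none).

none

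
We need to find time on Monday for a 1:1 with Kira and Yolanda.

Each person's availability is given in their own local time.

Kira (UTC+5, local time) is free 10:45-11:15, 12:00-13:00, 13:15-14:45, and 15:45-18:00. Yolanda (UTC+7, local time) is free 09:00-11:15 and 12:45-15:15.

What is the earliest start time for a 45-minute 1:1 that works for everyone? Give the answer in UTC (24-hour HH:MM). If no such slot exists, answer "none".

07:00

Kira → UTC: 05:45–06:15, 07:00–08:00, 08:15–09:45, 10:45–13:00.
Yolanda → UTC: 02:00–04:15, 05:45–08:15.
Kira ∩ Yolanda: 05:45–06:15, 07:00–08:00.
Windows ≥ 45 min: 07:00–08:00.
Earliest such window starts at 07:00.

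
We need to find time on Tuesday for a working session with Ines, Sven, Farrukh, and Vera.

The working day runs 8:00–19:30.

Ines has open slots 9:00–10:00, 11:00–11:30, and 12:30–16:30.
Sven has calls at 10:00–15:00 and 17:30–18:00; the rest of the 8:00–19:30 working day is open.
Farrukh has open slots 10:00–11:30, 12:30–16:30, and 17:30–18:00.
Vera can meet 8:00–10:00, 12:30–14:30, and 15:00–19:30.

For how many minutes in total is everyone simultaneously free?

90 minutes

Sven free within 08:00–19:30: 08:00–10:00, 15:00–17:30, 18:00–19:30.
Ines ∩ Sven: 09:00–10:00, 15:00–16:30.
Ines ∩ Sven ∩ Farrukh: 15:00–16:30.
Ines ∩ Sven ∩ Farrukh ∩ Vera: 15:00–16:30.
Total common minutes: 90.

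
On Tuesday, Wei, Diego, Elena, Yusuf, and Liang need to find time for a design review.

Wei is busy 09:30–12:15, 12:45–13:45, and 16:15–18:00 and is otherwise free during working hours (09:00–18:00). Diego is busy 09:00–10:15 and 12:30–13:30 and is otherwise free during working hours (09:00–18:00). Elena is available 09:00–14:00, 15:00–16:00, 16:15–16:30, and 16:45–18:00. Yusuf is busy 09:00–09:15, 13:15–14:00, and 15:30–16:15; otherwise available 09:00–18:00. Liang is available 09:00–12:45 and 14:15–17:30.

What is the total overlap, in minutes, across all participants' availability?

Wei free within 09:00–18:00: 09:00–09:30, 12:15–12:45, 13:45–16:15.
Diego free within 09:00–18:00: 10:15–12:30, 13:30–18:00.
Yusuf free within 09:00–18:00: 09:15–13:15, 14:00–15:30, 16:15–18:00.
Wei ∩ Diego: 12:15–12:30, 13:45–16:15.
Wei ∩ Diego ∩ Elena: 12:15–12:30, 13:45–14:00, 15:00–16:00.
Wei ∩ Diego ∩ Elena ∩ Yusuf: 12:15–12:30, 15:00–15:30.
Wei ∩ Diego ∩ Elena ∩ Yusuf ∩ Liang: 12:15–12:30, 15:00–15:30.
Total common minutes: 15 + 30 = 45.

45 minutes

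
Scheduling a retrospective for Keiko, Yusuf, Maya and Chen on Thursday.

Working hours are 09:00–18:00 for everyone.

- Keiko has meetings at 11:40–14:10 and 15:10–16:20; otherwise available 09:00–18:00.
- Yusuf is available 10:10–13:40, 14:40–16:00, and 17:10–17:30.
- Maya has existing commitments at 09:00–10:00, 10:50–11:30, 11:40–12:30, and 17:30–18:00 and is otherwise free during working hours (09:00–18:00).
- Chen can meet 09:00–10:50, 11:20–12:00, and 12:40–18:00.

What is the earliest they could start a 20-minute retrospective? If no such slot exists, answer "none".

10:10

Keiko free within 09:00–18:00: 09:00–11:40, 14:10–15:10, 16:20–18:00.
Maya free within 09:00–18:00: 10:00–10:50, 11:30–11:40, 12:30–17:30.
Keiko ∩ Yusuf: 10:10–11:40, 14:40–15:10, 17:10–17:30.
Keiko ∩ Yusuf ∩ Maya: 10:10–10:50, 11:30–11:40, 14:40–15:10, 17:10–17:30.
Keiko ∩ Yusuf ∩ Maya ∩ Chen: 10:10–10:50, 11:30–11:40, 14:40–15:10, 17:10–17:30.
Windows ≥ 20 min: 10:10–10:50, 14:40–15:10, 17:10–17:30.
Earliest such window starts at 10:10.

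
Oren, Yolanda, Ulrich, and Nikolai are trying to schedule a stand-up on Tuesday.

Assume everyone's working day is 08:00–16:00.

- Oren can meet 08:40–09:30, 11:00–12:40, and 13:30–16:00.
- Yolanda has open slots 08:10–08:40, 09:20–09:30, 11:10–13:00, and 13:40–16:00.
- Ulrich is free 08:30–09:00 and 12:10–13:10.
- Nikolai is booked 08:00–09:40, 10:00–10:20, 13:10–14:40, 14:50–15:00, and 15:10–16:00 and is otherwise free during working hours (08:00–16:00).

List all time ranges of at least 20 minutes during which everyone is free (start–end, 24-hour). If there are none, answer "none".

Nikolai free within 08:00–16:00: 09:40–10:00, 10:20–13:10, 14:40–14:50, 15:00–15:10.
Oren ∩ Yolanda: 09:20–09:30, 11:10–12:40, 13:40–16:00.
Oren ∩ Yolanda ∩ Ulrich: 12:10–12:40.
Oren ∩ Yolanda ∩ Ulrich ∩ Nikolai: 12:10–12:40.
Windows ≥ 20 min: 12:10–12:40.

12:10–12:40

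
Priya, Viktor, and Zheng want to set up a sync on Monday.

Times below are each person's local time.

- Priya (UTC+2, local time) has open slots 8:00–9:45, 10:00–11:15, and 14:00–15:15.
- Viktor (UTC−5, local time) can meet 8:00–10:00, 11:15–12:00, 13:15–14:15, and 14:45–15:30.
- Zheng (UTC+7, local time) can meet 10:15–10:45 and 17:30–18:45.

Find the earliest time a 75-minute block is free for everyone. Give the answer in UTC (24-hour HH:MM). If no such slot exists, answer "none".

Priya → UTC: 06:00–07:45, 08:00–09:15, 12:00–13:15.
Viktor → UTC: 13:00–15:00, 16:15–17:00, 18:15–19:15, 19:45–20:30.
Zheng → UTC: 03:15–03:45, 10:30–11:45.
Priya ∩ Viktor: 13:00–13:15.
Priya ∩ Viktor ∩ Zheng: (none).
Windows ≥ 75 min: (none).

none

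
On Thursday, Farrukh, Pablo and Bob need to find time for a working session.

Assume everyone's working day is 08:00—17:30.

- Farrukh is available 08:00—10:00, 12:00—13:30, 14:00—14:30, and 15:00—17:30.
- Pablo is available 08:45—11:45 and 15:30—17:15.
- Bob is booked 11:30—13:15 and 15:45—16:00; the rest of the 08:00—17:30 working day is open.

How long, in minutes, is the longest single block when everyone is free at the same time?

75 minutes

Bob free within 08:00–17:30: 08:00–11:30, 13:15–15:45, 16:00–17:30.
Farrukh ∩ Pablo: 08:45–10:00, 15:30–17:15.
Farrukh ∩ Pablo ∩ Bob: 08:45–10:00, 15:30–15:45, 16:00–17:15.
Common window lengths: 75, 15, 75 min; longest is 75.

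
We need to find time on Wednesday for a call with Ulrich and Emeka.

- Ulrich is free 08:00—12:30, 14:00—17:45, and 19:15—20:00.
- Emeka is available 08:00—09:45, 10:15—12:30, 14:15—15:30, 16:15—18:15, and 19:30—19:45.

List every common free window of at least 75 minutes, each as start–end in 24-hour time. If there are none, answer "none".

08:00–09:45, 10:15–12:30, 14:15–15:30, 16:15–17:45

Ulrich ∩ Emeka: 08:00–09:45, 10:15–12:30, 14:15–15:30, 16:15–17:45, 19:30–19:45.
Windows ≥ 75 min: 08:00–09:45, 10:15–12:30, 14:15–15:30, 16:15–17:45.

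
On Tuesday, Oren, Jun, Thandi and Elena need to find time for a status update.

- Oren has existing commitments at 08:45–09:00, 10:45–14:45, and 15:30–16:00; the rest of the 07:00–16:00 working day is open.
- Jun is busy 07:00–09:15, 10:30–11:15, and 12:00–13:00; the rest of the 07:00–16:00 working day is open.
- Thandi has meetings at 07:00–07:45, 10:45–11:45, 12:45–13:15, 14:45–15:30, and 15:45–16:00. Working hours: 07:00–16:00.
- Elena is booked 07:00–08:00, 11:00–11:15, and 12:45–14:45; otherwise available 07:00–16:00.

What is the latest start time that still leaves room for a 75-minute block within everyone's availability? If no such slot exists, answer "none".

09:15

Oren free within 07:00–16:00: 07:00–08:45, 09:00–10:45, 14:45–15:30.
Jun free within 07:00–16:00: 09:15–10:30, 11:15–12:00, 13:00–16:00.
Thandi free within 07:00–16:00: 07:45–10:45, 11:45–12:45, 13:15–14:45, 15:30–15:45.
Elena free within 07:00–16:00: 08:00–11:00, 11:15–12:45, 14:45–16:00.
Oren ∩ Jun: 09:15–10:30, 14:45–15:30.
Oren ∩ Jun ∩ Thandi: 09:15–10:30.
Oren ∩ Jun ∩ Thandi ∩ Elena: 09:15–10:30.
Windows ≥ 75 min: 09:15–10:30.
Latest start in the last window 09:15–10:30 is 10:30 − 75 min = 09:15.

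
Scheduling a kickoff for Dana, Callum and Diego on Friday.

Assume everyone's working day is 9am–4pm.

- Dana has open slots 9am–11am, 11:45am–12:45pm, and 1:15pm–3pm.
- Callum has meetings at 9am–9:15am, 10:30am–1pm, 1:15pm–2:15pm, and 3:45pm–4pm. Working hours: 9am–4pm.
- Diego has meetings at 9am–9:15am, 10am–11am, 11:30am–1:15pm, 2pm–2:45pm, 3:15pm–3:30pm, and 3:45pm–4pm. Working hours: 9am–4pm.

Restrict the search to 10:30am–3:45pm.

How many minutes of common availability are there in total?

15 minutes

Callum free within 09:00–16:00: 09:15–10:30, 13:00–13:15, 14:15–15:45.
Diego free within 09:00–16:00: 09:15–10:00, 11:00–11:30, 13:15–14:00, 14:45–15:15, 15:30–15:45.
Dana ∩ Callum: 09:15–10:30, 14:15–15:00.
Dana ∩ Callum ∩ Diego: 09:15–10:00, 14:45–15:00.
Restricted to 10:30–15:45: 14:45–15:00.
Total common minutes: 15.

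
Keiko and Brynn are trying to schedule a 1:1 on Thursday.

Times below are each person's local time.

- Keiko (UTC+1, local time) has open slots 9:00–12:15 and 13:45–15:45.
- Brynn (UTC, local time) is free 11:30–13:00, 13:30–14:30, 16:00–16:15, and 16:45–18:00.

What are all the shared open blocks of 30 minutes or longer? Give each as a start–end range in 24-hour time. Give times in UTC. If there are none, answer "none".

Keiko → UTC: 08:00–11:15, 12:45–14:45.
Brynn → UTC: 11:30–13:00, 13:30–14:30, 16:00–16:15, 16:45–18:00.
Keiko ∩ Brynn: 12:45–13:00, 13:30–14:30.
Windows ≥ 30 min: 13:30–14:30.

13:30–14:30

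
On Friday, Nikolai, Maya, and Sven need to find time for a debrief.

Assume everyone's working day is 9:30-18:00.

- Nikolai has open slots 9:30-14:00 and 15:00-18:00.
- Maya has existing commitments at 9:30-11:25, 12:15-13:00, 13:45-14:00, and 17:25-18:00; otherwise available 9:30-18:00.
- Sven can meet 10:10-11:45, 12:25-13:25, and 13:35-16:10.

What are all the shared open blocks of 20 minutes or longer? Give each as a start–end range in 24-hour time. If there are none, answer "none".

Maya free within 09:30–18:00: 11:25–12:15, 13:00–13:45, 14:00–17:25.
Nikolai ∩ Maya: 11:25–12:15, 13:00–13:45, 15:00–17:25.
Nikolai ∩ Maya ∩ Sven: 11:25–11:45, 13:00–13:25, 13:35–13:45, 15:00–16:10.
Windows ≥ 20 min: 11:25–11:45, 13:00–13:25, 15:00–16:10.

11:25–11:45, 13:00–13:25, 15:00–16:10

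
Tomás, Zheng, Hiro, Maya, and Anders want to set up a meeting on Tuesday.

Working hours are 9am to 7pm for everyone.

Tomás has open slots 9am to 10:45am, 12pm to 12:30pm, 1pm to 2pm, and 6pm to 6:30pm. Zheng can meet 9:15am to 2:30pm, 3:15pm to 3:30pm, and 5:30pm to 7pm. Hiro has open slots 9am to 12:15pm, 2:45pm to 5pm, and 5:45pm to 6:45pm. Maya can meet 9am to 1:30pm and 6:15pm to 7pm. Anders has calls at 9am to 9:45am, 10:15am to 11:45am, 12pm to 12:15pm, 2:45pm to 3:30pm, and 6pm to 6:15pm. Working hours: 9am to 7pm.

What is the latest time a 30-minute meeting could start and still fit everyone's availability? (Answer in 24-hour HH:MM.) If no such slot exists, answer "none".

09:45

Anders free within 09:00–19:00: 09:45–10:15, 11:45–12:00, 12:15–14:45, 15:30–18:00, 18:15–19:00.
Tomás ∩ Zheng: 09:15–10:45, 12:00–12:30, 13:00–14:00, 18:00–18:30.
Tomás ∩ Zheng ∩ Hiro: 09:15–10:45, 12:00–12:15, 18:00–18:30.
Tomás ∩ Zheng ∩ Hiro ∩ Maya: 09:15–10:45, 12:00–12:15, 18:15–18:30.
Tomás ∩ Zheng ∩ Hiro ∩ Maya ∩ Anders: 09:45–10:15, 18:15–18:30.
Windows ≥ 30 min: 09:45–10:15.
Latest start in the last window 09:45–10:15 is 10:15 − 30 min = 09:45.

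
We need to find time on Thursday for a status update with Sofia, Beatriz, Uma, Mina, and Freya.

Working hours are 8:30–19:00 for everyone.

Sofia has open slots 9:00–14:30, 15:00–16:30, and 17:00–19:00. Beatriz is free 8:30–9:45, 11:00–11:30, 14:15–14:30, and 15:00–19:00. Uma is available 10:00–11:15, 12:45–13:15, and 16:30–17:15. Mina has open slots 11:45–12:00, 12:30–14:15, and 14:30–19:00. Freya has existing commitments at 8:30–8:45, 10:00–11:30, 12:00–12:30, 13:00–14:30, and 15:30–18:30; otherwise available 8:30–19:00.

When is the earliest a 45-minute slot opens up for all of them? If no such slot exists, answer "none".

Freya free within 08:30–19:00: 08:45–10:00, 11:30–12:00, 12:30–13:00, 14:30–15:30, 18:30–19:00.
Sofia ∩ Beatriz: 09:00–09:45, 11:00–11:30, 14:15–14:30, 15:00–16:30, 17:00–19:00.
Sofia ∩ Beatriz ∩ Uma: 11:00–11:15, 17:00–17:15.
Sofia ∩ Beatriz ∩ Uma ∩ Mina: 17:00–17:15.
Sofia ∩ Beatriz ∩ Uma ∩ Mina ∩ Freya: (none).
Windows ≥ 45 min: (none).

none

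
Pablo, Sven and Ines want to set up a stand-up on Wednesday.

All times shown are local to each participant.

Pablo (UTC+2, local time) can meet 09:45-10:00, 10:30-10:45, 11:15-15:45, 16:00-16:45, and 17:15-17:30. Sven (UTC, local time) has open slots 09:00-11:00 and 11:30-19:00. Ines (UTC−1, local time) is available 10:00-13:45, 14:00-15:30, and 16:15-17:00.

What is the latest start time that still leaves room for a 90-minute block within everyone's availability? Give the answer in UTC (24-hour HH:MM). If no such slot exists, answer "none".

Pablo → UTC: 07:45–08:00, 08:30–08:45, 09:15–13:45, 14:00–14:45, 15:15–15:30.
Sven → UTC: 09:00–11:00, 11:30–19:00.
Ines → UTC: 11:00–14:45, 15:00–16:30, 17:15–18:00.
Pablo ∩ Sven: 09:15–11:00, 11:30–13:45, 14:00–14:45, 15:15–15:30.
Pablo ∩ Sven ∩ Ines: 11:30–13:45, 14:00–14:45, 15:15–15:30.
Windows ≥ 90 min: 11:30–13:45.
Latest start in the last window 11:30–13:45 is 13:45 − 90 min = 12:15.

12:15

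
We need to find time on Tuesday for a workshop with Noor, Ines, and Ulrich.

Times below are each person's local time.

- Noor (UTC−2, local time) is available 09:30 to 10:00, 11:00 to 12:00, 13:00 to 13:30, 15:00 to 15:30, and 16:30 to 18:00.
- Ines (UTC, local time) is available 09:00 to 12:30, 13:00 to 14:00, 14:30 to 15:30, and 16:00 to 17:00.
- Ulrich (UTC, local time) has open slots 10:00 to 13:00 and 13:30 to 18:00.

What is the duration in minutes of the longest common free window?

Noor → UTC: 11:30–12:00, 13:00–14:00, 15:00–15:30, 17:00–17:30, 18:30–20:00.
Ines → UTC: 09:00–12:30, 13:00–14:00, 14:30–15:30, 16:00–17:00.
Ulrich → UTC: 10:00–13:00, 13:30–18:00.
Noor ∩ Ines: 11:30–12:00, 13:00–14:00, 15:00–15:30.
Noor ∩ Ines ∩ Ulrich: 11:30–12:00, 13:30–14:00, 15:00–15:30.
Common window lengths: 30, 30, 30 min; longest is 30.

30 minutes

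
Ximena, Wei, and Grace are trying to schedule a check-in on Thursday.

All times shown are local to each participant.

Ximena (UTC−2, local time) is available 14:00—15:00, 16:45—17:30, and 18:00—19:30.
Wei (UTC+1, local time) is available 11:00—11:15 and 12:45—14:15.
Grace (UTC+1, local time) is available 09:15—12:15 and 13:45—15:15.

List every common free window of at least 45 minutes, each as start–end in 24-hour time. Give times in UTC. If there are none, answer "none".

Ximena → UTC: 16:00–17:00, 18:45–19:30, 20:00–21:30.
Wei → UTC: 10:00–10:15, 11:45–13:15.
Grace → UTC: 08:15–11:15, 12:45–14:15.
Ximena ∩ Wei: (none).
Ximena ∩ Wei ∩ Grace: (none).
Windows ≥ 45 min: (none).

none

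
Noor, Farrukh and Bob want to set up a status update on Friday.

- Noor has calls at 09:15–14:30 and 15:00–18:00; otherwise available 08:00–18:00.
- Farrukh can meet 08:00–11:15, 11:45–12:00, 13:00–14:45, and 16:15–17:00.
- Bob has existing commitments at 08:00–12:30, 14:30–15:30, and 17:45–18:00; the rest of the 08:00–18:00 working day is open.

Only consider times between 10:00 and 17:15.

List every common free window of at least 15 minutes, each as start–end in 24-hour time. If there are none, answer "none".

none

Noor free within 08:00–18:00: 08:00–09:15, 14:30–15:00.
Bob free within 08:00–18:00: 12:30–14:30, 15:30–17:45.
Noor ∩ Farrukh: 08:00–09:15, 14:30–14:45.
Noor ∩ Farrukh ∩ Bob: (none).
Restricted to 10:00–17:15: (none).
Windows ≥ 15 min: (none).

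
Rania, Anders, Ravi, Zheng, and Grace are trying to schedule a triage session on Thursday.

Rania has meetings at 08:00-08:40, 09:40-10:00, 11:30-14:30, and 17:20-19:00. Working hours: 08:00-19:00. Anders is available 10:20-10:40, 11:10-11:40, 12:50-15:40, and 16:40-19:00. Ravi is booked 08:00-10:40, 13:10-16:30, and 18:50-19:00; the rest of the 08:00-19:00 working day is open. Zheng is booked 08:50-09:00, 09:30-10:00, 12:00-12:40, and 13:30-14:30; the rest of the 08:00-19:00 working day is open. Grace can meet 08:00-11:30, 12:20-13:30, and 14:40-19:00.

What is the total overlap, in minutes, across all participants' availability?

60 minutes

Rania free within 08:00–19:00: 08:40–09:40, 10:00–11:30, 14:30–17:20.
Ravi free within 08:00–19:00: 10:40–13:10, 16:30–18:50.
Zheng free within 08:00–19:00: 08:00–08:50, 09:00–09:30, 10:00–12:00, 12:40–13:30, 14:30–19:00.
Rania ∩ Anders: 10:20–10:40, 11:10–11:30, 14:30–15:40, 16:40–17:20.
Rania ∩ Anders ∩ Ravi: 11:10–11:30, 16:40–17:20.
Rania ∩ Anders ∩ Ravi ∩ Zheng: 11:10–11:30, 16:40–17:20.
Rania ∩ Anders ∩ Ravi ∩ Zheng ∩ Grace: 11:10–11:30, 16:40–17:20.
Total common minutes: 20 + 40 = 60.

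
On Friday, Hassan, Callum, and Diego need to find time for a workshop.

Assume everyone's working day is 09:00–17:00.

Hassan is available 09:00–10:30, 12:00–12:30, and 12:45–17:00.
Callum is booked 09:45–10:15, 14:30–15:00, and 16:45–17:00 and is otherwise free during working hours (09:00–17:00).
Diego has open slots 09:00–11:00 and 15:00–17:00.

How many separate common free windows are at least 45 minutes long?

Callum free within 09:00–17:00: 09:00–09:45, 10:15–14:30, 15:00–16:45.
Hassan ∩ Callum: 09:00–09:45, 10:15–10:30, 12:00–12:30, 12:45–14:30, 15:00–16:45.
Hassan ∩ Callum ∩ Diego: 09:00–09:45, 10:15–10:30, 15:00–16:45.
Windows ≥ 45 min: 09:00–09:45, 15:00–16:45.
That's 2 windows.

2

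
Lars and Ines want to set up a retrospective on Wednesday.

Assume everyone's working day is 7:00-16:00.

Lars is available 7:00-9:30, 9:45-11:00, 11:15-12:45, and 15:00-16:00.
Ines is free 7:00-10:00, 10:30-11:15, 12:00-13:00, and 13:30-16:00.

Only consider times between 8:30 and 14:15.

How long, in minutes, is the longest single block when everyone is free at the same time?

60 minutes

Lars ∩ Ines: 07:00–09:30, 09:45–10:00, 10:30–11:00, 12:00–12:45, 15:00–16:00.
Restricted to 08:30–14:15: 08:30–09:30, 09:45–10:00, 10:30–11:00, 12:00–12:45.
Common window lengths: 60, 15, 30, 45 min; longest is 60.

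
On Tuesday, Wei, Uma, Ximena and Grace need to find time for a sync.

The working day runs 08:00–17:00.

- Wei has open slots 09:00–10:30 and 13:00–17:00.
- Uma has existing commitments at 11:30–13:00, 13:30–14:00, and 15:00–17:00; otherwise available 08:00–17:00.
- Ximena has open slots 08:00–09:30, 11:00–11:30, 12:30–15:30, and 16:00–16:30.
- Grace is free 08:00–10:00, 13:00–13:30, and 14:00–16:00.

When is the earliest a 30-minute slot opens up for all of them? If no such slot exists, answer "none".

09:00

Uma free within 08:00–17:00: 08:00–11:30, 13:00–13:30, 14:00–15:00.
Wei ∩ Uma: 09:00–10:30, 13:00–13:30, 14:00–15:00.
Wei ∩ Uma ∩ Ximena: 09:00–09:30, 13:00–13:30, 14:00–15:00.
Wei ∩ Uma ∩ Ximena ∩ Grace: 09:00–09:30, 13:00–13:30, 14:00–15:00.
Windows ≥ 30 min: 09:00–09:30, 13:00–13:30, 14:00–15:00.
Earliest such window starts at 09:00.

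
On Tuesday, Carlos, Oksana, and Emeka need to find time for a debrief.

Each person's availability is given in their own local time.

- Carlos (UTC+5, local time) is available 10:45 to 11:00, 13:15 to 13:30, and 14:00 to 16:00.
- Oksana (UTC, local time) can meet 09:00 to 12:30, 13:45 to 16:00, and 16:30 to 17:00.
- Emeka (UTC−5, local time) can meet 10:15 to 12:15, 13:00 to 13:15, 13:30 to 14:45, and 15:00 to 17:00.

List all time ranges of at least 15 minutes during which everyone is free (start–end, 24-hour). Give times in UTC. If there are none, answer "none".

none

Carlos → UTC: 05:45–06:00, 08:15–08:30, 09:00–11:00.
Oksana → UTC: 09:00–12:30, 13:45–16:00, 16:30–17:00.
Emeka → UTC: 15:15–17:15, 18:00–18:15, 18:30–19:45, 20:00–22:00.
Carlos ∩ Oksana: 09:00–11:00.
Carlos ∩ Oksana ∩ Emeka: (none).
Windows ≥ 15 min: (none).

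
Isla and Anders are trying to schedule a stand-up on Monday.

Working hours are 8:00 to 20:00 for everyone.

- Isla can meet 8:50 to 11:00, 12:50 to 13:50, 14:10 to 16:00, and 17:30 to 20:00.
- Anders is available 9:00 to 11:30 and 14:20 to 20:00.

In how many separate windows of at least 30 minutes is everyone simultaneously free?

Isla ∩ Anders: 09:00–11:00, 14:20–16:00, 17:30–20:00.
Windows ≥ 30 min: 09:00–11:00, 14:20–16:00, 17:30–20:00.
That's 3 windows.

3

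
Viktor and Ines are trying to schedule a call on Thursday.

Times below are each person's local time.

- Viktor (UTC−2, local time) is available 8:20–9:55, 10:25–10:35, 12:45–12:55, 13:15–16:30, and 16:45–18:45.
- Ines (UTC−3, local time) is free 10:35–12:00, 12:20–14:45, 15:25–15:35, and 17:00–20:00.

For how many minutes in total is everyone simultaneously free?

Viktor → UTC: 10:20–11:55, 12:25–12:35, 14:45–14:55, 15:15–18:30, 18:45–20:45.
Ines → UTC: 13:35–15:00, 15:20–17:45, 18:25–18:35, 20:00–23:00.
Viktor ∩ Ines: 14:45–14:55, 15:20–17:45, 18:25–18:30, 20:00–20:45.
Total common minutes: 10 + 145 + 5 + 45 = 205.

205 minutes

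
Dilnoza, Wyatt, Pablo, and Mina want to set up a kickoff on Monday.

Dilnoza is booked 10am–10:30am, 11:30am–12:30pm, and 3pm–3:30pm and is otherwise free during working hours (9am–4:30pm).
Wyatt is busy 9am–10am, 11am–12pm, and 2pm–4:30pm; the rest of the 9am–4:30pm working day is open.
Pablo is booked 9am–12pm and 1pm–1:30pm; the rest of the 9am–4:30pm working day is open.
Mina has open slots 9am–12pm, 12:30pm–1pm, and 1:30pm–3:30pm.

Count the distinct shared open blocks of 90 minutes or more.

Dilnoza free within 09:00–16:30: 09:00–10:00, 10:30–11:30, 12:30–15:00, 15:30–16:30.
Wyatt free within 09:00–16:30: 10:00–11:00, 12:00–14:00.
Pablo free within 09:00–16:30: 12:00–13:00, 13:30–16:30.
Dilnoza ∩ Wyatt: 10:30–11:00, 12:30–14:00.
Dilnoza ∩ Wyatt ∩ Pablo: 12:30–13:00, 13:30–14:00.
Dilnoza ∩ Wyatt ∩ Pablo ∩ Mina: 12:30–13:00, 13:30–14:00.
Windows ≥ 90 min: (none).
That's 0 windows.

0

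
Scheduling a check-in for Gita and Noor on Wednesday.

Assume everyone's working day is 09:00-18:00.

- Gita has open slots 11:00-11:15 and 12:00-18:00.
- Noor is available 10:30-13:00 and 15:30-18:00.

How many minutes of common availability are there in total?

Gita ∩ Noor: 11:00–11:15, 12:00–13:00, 15:30–18:00.
Total common minutes: 15 + 60 + 150 = 225.

225 minutes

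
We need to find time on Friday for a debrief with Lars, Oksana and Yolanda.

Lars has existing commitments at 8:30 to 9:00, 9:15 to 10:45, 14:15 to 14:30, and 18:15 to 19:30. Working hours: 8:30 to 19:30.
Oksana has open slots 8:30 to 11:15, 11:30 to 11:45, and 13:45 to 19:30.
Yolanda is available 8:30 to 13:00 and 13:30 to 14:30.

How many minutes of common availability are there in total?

90 minutes

Lars free within 08:30–19:30: 09:00–09:15, 10:45–14:15, 14:30–18:15.
Lars ∩ Oksana: 09:00–09:15, 10:45–11:15, 11:30–11:45, 13:45–14:15, 14:30–18:15.
Lars ∩ Oksana ∩ Yolanda: 09:00–09:15, 10:45–11:15, 11:30–11:45, 13:45–14:15.
Total common minutes: 15 + 30 + 15 + 30 = 90.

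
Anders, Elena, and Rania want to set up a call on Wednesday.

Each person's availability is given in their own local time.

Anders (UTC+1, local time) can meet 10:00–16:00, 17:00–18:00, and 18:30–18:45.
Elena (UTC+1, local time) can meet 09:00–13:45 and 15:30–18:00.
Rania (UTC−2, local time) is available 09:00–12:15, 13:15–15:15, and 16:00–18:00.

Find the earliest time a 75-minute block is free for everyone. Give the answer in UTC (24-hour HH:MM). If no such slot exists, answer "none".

11:00

Anders → UTC: 09:00–15:00, 16:00–17:00, 17:30–17:45.
Elena → UTC: 08:00–12:45, 14:30–17:00.
Rania → UTC: 11:00–14:15, 15:15–17:15, 18:00–20:00.
Anders ∩ Elena: 09:00–12:45, 14:30–15:00, 16:00–17:00.
Anders ∩ Elena ∩ Rania: 11:00–12:45, 16:00–17:00.
Windows ≥ 75 min: 11:00–12:45.
Earliest such window starts at 11:00.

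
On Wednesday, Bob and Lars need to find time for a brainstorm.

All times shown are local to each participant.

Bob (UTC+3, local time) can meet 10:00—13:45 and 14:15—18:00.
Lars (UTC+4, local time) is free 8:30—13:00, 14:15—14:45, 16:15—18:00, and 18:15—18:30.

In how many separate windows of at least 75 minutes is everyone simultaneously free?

Bob → UTC: 07:00–10:45, 11:15–15:00.
Lars → UTC: 04:30–09:00, 10:15–10:45, 12:15–14:00, 14:15–14:30.
Bob ∩ Lars: 07:00–09:00, 10:15–10:45, 12:15–14:00, 14:15–14:30.
Windows ≥ 75 min: 07:00–09:00, 12:15–14:00.
That's 2 windows.

2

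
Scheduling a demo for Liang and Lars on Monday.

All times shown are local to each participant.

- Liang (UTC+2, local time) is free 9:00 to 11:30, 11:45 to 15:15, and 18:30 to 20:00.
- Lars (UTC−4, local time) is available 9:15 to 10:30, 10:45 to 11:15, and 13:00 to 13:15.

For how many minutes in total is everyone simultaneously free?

15 minutes

Liang → UTC: 07:00–09:30, 09:45–13:15, 16:30–18:00.
Lars → UTC: 13:15–14:30, 14:45–15:15, 17:00–17:15.
Liang ∩ Lars: 17:00–17:15.
Total common minutes: 15.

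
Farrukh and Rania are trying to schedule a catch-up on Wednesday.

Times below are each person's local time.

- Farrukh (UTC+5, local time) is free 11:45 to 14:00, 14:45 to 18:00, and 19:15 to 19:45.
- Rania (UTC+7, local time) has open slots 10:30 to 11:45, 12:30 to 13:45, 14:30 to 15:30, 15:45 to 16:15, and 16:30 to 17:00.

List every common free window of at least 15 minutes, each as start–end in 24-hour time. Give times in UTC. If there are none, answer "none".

07:30–08:30, 08:45–09:00, 09:45–10:00

Farrukh → UTC: 06:45–09:00, 09:45–13:00, 14:15–14:45.
Rania → UTC: 03:30–04:45, 05:30–06:45, 07:30–08:30, 08:45–09:15, 09:30–10:00.
Farrukh ∩ Rania: 07:30–08:30, 08:45–09:00, 09:45–10:00.
Windows ≥ 15 min: 07:30–08:30, 08:45–09:00, 09:45–10:00.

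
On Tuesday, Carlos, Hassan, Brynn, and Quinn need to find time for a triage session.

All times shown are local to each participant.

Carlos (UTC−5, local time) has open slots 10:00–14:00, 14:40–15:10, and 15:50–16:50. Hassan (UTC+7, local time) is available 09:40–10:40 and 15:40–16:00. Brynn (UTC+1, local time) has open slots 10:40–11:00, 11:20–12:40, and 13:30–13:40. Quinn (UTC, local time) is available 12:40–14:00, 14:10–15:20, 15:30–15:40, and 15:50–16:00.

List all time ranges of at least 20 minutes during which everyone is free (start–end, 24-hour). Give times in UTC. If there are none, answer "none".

Carlos → UTC: 15:00–19:00, 19:40–20:10, 20:50–21:50.
Hassan → UTC: 02:40–03:40, 08:40–09:00.
Brynn → UTC: 09:40–10:00, 10:20–11:40, 12:30–12:40.
Quinn → UTC: 12:40–14:00, 14:10–15:20, 15:30–15:40, 15:50–16:00.
Carlos ∩ Hassan: (none).
Carlos ∩ Hassan ∩ Brynn: (none).
Carlos ∩ Hassan ∩ Brynn ∩ Quinn: (none).
Windows ≥ 20 min: (none).

none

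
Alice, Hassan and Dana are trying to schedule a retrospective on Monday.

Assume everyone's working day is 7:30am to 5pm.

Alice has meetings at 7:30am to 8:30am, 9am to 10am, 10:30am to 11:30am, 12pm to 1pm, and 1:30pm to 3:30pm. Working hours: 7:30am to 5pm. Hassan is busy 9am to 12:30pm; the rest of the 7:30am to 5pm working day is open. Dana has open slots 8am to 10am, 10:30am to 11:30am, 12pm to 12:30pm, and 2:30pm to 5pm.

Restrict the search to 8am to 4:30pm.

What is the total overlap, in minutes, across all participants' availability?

Alice free within 07:30–17:00: 08:30–09:00, 10:00–10:30, 11:30–12:00, 13:00–13:30, 15:30–17:00.
Hassan free within 07:30–17:00: 07:30–09:00, 12:30–17:00.
Alice ∩ Hassan: 08:30–09:00, 13:00–13:30, 15:30–17:00.
Alice ∩ Hassan ∩ Dana: 08:30–09:00, 15:30–17:00.
Restricted to 08:00–16:30: 08:30–09:00, 15:30–16:30.
Total common minutes: 30 + 60 = 90.

90 minutes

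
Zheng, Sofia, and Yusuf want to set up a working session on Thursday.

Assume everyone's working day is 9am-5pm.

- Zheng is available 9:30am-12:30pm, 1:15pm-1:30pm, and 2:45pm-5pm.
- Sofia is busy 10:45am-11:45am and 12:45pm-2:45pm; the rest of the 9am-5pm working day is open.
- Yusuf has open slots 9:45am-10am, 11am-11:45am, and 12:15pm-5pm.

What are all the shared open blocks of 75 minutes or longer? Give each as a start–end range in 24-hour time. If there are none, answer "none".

14:45–17:00

Sofia free within 09:00–17:00: 09:00–10:45, 11:45–12:45, 14:45–17:00.
Zheng ∩ Sofia: 09:30–10:45, 11:45–12:30, 14:45–17:00.
Zheng ∩ Sofia ∩ Yusuf: 09:45–10:00, 12:15–12:30, 14:45–17:00.
Windows ≥ 75 min: 14:45–17:00.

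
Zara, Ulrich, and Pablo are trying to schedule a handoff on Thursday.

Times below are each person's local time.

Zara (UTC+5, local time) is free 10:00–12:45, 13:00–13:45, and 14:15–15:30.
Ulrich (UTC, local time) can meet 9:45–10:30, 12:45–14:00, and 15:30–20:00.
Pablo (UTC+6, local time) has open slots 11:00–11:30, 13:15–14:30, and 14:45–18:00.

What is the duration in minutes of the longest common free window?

Zara → UTC: 05:00–07:45, 08:00–08:45, 09:15–10:30.
Ulrich → UTC: 09:45–10:30, 12:45–14:00, 15:30–20:00.
Pablo → UTC: 05:00–05:30, 07:15–08:30, 08:45–12:00.
Zara ∩ Ulrich: 09:45–10:30.
Zara ∩ Ulrich ∩ Pablo: 09:45–10:30.
Single common window of 45 minutes.

45 minutes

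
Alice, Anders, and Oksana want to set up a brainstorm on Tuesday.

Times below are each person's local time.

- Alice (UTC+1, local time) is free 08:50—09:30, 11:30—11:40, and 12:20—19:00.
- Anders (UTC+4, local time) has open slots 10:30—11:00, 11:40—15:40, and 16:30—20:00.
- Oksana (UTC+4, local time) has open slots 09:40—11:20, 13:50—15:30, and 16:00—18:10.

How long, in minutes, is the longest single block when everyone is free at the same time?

Alice → UTC: 07:50–08:30, 10:30–10:40, 11:20–18:00.
Anders → UTC: 06:30–07:00, 07:40–11:40, 12:30–16:00.
Oksana → UTC: 05:40–07:20, 09:50–11:30, 12:00–14:10.
Alice ∩ Anders: 07:50–08:30, 10:30–10:40, 11:20–11:40, 12:30–16:00.
Alice ∩ Anders ∩ Oksana: 10:30–10:40, 11:20–11:30, 12:30–14:10.
Common window lengths: 10, 10, 100 min; longest is 100.

100 minutes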